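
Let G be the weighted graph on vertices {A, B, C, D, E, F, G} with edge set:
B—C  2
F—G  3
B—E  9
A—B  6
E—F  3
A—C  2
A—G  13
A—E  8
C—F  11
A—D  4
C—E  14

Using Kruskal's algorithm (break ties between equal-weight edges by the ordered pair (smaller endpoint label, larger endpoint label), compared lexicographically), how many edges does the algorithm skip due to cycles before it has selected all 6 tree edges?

Sort edges by weight, then run Kruskal:
A—C (2): add. Components now {A,C} {B} {D} {E} {F} {G}
B—C (2): add. Components now {A,B,C} {D} {E} {F} {G}
E—F (3): add. Components now {A,B,C} {D} {E,F} {G}
F—G (3): add. Components now {A,B,C} {D} {E,F,G}
A—D (4): add. Components now {A,B,C,D} {E,F,G}
A—B (6): skip — A and B already connected.
A—E (8): add. Components now {A,B,C,D,E,F,G}
Edges rejected before the tree was complete: 1.

1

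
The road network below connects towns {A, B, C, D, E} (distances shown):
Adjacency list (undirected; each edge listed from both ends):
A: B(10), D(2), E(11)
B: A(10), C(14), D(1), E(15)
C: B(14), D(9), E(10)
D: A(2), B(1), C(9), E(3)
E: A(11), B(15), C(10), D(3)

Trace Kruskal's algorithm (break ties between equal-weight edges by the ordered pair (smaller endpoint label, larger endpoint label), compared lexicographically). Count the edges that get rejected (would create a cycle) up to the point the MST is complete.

Kruskal's algorithm — process edges by increasing weight (ties by edge label):
B—D (1): add. Components now {A} {B,D} {C} {E}
A—D (2): add. Components now {A,B,D} {C} {E}
D—E (3): add. Components now {A,B,D,E} {C}
C—D (9): add. Components now {A,B,C,D,E}
Edges rejected before the tree was complete: 0.

0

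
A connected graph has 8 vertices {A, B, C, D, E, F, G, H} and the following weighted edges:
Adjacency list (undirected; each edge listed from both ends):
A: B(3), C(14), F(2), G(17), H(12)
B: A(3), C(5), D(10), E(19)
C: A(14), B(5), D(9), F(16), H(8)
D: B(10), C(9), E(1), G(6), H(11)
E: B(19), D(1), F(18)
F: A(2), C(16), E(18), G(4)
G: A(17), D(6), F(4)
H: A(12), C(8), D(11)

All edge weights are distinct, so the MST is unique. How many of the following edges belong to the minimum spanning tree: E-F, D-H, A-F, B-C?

Kruskal's algorithm — process edges by increasing weight (ties by edge label):
D-E (1): add — endpoints in different components.
A-F (2): add — endpoints in different components.
A-B (3): add — endpoints in different components.
F-G (4): add — endpoints in different components.
B-C (5): add — endpoints in different components.
D-G (6): add — endpoints in different components.
C-H (8): add — endpoints in different components.
MST edge set: {D-E, A-F, A-B, F-G, B-C, D-G, C-H}.
Of the listed edges, {A-F, B-C} are in the MST → 2.

2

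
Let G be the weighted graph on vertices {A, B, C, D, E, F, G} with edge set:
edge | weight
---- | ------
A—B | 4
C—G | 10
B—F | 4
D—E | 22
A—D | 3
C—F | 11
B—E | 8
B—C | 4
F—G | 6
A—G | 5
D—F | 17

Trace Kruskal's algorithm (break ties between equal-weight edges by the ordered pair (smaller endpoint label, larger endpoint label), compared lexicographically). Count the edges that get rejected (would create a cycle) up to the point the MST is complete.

1

Sort edges by weight, then run Kruskal:
A—D (3): add. Components now {A,D} {B} {C} {E} {F} {G}
A—B (4): add. Components now {A,B,D} {C} {E} {F} {G}
B—C (4): add. Components now {A,B,C,D} {E} {F} {G}
B—F (4): add. Components now {A,B,C,D,F} {E} {G}
A—G (5): add. Components now {A,B,C,D,F,G} {E}
F—G (6): skip — F and G already connected.
B—E (8): add. Components now {A,B,C,D,E,F,G}
Edges rejected before the tree was complete: 1.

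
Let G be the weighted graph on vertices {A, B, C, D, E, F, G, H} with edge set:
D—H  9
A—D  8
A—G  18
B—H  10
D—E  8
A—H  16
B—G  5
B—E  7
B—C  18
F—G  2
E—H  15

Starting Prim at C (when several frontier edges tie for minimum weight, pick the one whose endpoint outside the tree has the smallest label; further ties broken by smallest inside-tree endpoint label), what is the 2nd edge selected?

Grow the tree from C using Prim:
Step 1: cheapest edge leaving the tree is B—C (18); add B.
Step 2: cheapest edge leaving the tree is B—G (5); add G.
Step 3: cheapest edge leaving the tree is F—G (2); add F.
Step 4: cheapest edge leaving the tree is B—E (7); add E.
Step 5: cheapest edge leaving the tree is D—E (8); add D.
Step 6: cheapest edge leaving the tree is A—D (8); add A.
Step 7: cheapest edge leaving the tree is D—H (9); add H.
The 2nd edge added is B—G.

B-G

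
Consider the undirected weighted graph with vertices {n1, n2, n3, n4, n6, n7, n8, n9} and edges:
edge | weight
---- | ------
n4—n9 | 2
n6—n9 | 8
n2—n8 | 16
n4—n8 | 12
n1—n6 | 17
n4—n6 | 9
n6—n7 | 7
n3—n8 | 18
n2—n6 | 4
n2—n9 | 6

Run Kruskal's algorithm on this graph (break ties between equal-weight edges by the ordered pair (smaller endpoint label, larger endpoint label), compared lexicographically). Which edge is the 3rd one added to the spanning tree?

n2-n9

Kruskal: consider edges lightest-first.
n4—n9 (2): add — endpoints in different components.
n2—n6 (4): add — endpoints in different components.
n2—n9 (6): add — endpoints in different components.
n6—n7 (7): add — endpoints in different components.
n6—n9 (8): skip — n6 and n9 already connected.
n4—n6 (9): skip — n4 and n6 already connected.
n4—n8 (12): add — endpoints in different components.
n2—n8 (16): skip — n2 and n8 already connected.
n1—n6 (17): add — endpoints in different components.
n3—n8 (18): add — endpoints in different components.
The 3rd edge added is n2—n9.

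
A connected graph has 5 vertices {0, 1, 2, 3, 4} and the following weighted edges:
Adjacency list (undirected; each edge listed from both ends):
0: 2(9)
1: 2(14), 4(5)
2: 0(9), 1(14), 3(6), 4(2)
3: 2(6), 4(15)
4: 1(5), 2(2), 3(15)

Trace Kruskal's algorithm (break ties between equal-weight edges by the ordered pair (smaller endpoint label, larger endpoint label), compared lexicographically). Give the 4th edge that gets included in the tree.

0-2

Sort edges by weight, then run Kruskal:
2—4 (2): add — endpoints in different components.
1—4 (5): add — endpoints in different components.
2—3 (6): add — endpoints in different components.
0—2 (9): add — endpoints in different components.
The 4th edge added is 0—2.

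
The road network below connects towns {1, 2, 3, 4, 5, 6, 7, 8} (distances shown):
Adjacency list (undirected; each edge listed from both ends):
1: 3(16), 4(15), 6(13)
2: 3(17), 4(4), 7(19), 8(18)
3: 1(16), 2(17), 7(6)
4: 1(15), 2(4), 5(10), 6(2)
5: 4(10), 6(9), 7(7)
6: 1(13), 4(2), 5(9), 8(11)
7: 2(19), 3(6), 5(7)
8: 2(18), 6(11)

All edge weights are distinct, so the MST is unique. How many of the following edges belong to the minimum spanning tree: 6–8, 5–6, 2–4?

Kruskal: consider edges lightest-first.
4–6 (2): add — endpoints in different components.
2–4 (4): add — endpoints in different components.
3–7 (6): add — endpoints in different components.
5–7 (7): add — endpoints in different components.
5–6 (9): add — endpoints in different components.
4–5 (10): skip — 4 and 5 already connected.
6–8 (11): add — endpoints in different components.
1–6 (13): add — endpoints in different components.
MST edge set: {4–6, 2–4, 3–7, 5–7, 5–6, 6–8, 1–6}.
Of the listed edges, {6–8, 5–6, 2–4} are in the MST → 3.

3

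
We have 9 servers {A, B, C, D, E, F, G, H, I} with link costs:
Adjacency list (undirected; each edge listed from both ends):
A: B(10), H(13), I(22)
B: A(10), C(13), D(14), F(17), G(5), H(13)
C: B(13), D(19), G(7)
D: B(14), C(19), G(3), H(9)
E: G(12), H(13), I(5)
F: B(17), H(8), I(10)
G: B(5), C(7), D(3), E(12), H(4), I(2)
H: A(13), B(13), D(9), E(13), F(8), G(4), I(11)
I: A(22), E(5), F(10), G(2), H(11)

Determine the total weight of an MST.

Prim, starting at B.
Step 1: cheapest edge leaving the tree is B–G (5); add G.
Step 2: cheapest edge leaving the tree is G–I (2); add I.
Step 3: cheapest edge leaving the tree is D–G (3); add D.
Step 4: cheapest edge leaving the tree is G–H (4); add H.
Step 5: cheapest edge leaving the tree is E–I (5); add E.
Step 6: cheapest edge leaving the tree is C–G (7); add C.
Step 7: cheapest edge leaving the tree is F–H (8); add F.
Step 8: cheapest edge leaving the tree is A–B (10); add A.
MST edges: B–G, G–I, D–G, G–H, E–I, C–G, F–H, A–B; total weight 5+2+3+4+5+7+8+10 = 44.

44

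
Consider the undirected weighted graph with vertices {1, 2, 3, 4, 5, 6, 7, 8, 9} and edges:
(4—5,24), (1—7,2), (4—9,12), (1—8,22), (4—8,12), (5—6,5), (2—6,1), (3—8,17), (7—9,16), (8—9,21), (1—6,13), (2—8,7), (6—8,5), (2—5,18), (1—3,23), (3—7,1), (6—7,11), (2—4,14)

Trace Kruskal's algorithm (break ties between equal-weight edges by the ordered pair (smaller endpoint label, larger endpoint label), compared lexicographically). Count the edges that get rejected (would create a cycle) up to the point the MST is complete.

1

Kruskal's algorithm — process edges by increasing weight (ties by edge label):
2—6 (1): add — endpoints in different components.
3—7 (1): add — endpoints in different components.
1—7 (2): add — endpoints in different components.
5—6 (5): add — endpoints in different components.
6—8 (5): add — endpoints in different components.
2—8 (7): skip — 2 and 8 already connected.
6—7 (11): add — endpoints in different components.
4—8 (12): add — endpoints in different components.
4—9 (12): add — endpoints in different components.
Edges rejected before the tree was complete: 1.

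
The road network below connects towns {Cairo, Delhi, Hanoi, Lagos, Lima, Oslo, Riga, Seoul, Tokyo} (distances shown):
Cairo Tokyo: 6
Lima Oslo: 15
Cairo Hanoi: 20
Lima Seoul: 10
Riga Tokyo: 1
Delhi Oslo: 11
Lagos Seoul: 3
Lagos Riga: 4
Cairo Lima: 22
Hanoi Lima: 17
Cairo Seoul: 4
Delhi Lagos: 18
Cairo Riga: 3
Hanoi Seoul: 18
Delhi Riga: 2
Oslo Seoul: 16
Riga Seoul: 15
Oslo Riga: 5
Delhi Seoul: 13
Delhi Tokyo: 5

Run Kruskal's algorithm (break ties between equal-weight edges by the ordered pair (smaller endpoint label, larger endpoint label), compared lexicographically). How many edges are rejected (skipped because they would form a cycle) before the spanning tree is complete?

Sort edges by weight, then run Kruskal:
Riga Tokyo (1): add — endpoints in different components.
Delhi Riga (2): add — endpoints in different components.
Cairo Riga (3): add — endpoints in different components.
Lagos Seoul (3): add — endpoints in different components.
Cairo Seoul (4): add — endpoints in different components.
Lagos Riga (4): skip — Riga and Lagos already connected.
Delhi Tokyo (5): skip — Delhi and Tokyo already connected.
Oslo Riga (5): add — endpoints in different components.
Cairo Tokyo (6): skip — Cairo and Tokyo already connected.
Lima Seoul (10): add — endpoints in different components.
Delhi Oslo (11): skip — Oslo and Delhi already connected.
Delhi Seoul (13): skip — Delhi and Seoul already connected.
Lima Oslo (15): skip — Oslo and Lima already connected.
Riga Seoul (15): skip — Riga and Seoul already connected.
Oslo Seoul (16): skip — Oslo and Seoul already connected.
Hanoi Lima (17): add — endpoints in different components.
Edges rejected before the tree was complete: 8.

8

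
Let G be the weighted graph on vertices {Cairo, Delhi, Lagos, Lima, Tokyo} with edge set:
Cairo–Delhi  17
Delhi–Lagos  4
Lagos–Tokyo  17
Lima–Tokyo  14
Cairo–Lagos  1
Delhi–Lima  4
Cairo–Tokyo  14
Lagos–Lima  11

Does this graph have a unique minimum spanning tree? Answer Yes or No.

Sort edges by weight, then run Kruskal:
Cairo–Lagos (1): add — endpoints in different components.
Delhi–Lagos (4): add — endpoints in different components.
Delhi–Lima (4): add — endpoints in different components.
Lagos–Lima (11): skip — Lagos and Lima already connected.
Cairo–Tokyo (14): add — endpoints in different components.
Non-tree edge Lima–Tokyo has weight 14, equal to the heaviest edge on its tree cycle — swapping gives another MST of the same weight. Not unique.

No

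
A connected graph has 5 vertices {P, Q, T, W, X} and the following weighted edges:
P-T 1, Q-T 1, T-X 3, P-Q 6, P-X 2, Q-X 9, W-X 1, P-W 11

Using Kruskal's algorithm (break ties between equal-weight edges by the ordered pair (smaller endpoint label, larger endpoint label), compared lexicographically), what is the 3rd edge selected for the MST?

W-X

Kruskal's algorithm — process edges by increasing weight (ties by edge label):
P-T (1): add. Components now {X} {W} {P,T} {Q}
Q-T (1): add. Components now {X} {W} {P,Q,T}
W-X (1): add. Components now {W,X} {P,Q,T}
P-X (2): add. Components now {P,Q,T,W,X}
The 3rd edge added is W-X.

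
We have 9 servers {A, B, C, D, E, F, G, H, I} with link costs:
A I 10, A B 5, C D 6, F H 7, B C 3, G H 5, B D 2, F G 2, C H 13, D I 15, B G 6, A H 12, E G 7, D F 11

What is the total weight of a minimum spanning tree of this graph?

40

Sort edges by weight, then run Kruskal:
B D (2): add — endpoints in different components.
F G (2): add — endpoints in different components.
B C (3): add — endpoints in different components.
A B (5): add — endpoints in different components.
G H (5): add — endpoints in different components.
B G (6): add — endpoints in different components.
C D (6): skip — C and D already connected.
E G (7): add — endpoints in different components.
F H (7): skip — F and H already connected.
A I (10): add — endpoints in different components.
MST edges: B D, F G, B C, A B, G H, B G, E G, A I; total weight 2+2+3+5+5+6+7+10 = 40.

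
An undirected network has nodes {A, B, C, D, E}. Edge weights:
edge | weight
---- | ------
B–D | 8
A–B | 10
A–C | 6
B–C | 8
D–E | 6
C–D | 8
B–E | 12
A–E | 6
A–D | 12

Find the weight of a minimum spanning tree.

Sort edges by weight, then run Kruskal:
A–C (6): add — endpoints in different components.
A–E (6): add — endpoints in different components.
D–E (6): add — endpoints in different components.
B–C (8): add — endpoints in different components.
MST edges: A–C, A–E, D–E, B–C; total weight 6+6+6+8 = 26.

26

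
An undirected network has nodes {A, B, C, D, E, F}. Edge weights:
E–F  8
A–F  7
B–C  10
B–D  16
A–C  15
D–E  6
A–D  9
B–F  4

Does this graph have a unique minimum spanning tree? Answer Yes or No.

Yes

Kruskal's algorithm — process edges by increasing weight (ties by edge label):
B–F (4): add — endpoints in different components.
D–E (6): add — endpoints in different components.
A–F (7): add — endpoints in different components.
E–F (8): add — endpoints in different components.
A–D (9): skip — A and D already connected.
B–C (10): add — endpoints in different components.
Every non-tree edge has weight strictly greater than the heaviest edge on the tree path between its endpoints, so the MST is unique.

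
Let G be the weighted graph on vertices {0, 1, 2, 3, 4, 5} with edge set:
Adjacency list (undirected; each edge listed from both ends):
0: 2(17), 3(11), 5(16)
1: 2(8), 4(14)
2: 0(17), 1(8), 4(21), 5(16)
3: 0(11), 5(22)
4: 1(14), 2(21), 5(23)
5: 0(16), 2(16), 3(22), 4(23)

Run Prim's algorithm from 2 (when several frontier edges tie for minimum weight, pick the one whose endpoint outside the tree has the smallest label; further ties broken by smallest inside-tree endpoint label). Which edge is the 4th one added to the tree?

0-5

Grow the tree from 2 using Prim:
Step 1: frontier [1 2 8, 2 5 16, 0 2 17, 2 4 21] → take 1 2 (8); add 1.
Step 2: frontier [1 4 14, 2 5 16, 0 2 17, 2 4 21] → take 1 4 (14); add 4.
Step 3: frontier [2 5 16, 0 2 17, 4 5 23] → take 2 5 (16); add 5.
Step 4: frontier [0 2 17, 0 5 16, 3 5 22] → take 0 5 (16); add 0.
Step 5: frontier [0 3 11, 3 5 22] → take 0 3 (11); add 3.
The 4th edge added is 0 5.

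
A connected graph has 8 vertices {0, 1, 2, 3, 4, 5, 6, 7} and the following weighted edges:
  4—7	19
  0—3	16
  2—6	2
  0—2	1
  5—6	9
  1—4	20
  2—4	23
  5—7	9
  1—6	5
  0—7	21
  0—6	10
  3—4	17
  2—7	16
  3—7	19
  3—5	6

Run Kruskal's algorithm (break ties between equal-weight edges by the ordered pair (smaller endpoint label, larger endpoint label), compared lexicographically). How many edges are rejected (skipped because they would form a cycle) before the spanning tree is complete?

3

Kruskal's algorithm — process edges by increasing weight (ties by edge label):
0—2 (1): add — endpoints in different components.
2—6 (2): add — endpoints in different components.
1—6 (5): add — endpoints in different components.
3—5 (6): add — endpoints in different components.
5—6 (9): add — endpoints in different components.
5—7 (9): add — endpoints in different components.
0—6 (10): skip — 0 and 6 already connected.
0—3 (16): skip — 0 and 3 already connected.
2—7 (16): skip — 2 and 7 already connected.
3—4 (17): add — endpoints in different components.
Edges rejected before the tree was complete: 3.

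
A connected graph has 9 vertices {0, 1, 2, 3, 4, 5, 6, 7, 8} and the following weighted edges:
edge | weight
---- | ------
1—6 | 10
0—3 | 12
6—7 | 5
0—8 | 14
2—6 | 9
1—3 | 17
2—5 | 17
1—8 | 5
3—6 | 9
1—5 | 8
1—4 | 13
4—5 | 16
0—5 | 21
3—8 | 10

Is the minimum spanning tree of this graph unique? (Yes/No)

Sort edges by weight, then run Kruskal:
1—8 (5): add — endpoints in different components.
6—7 (5): add — endpoints in different components.
1—5 (8): add — endpoints in different components.
2—6 (9): add — endpoints in different components.
3—6 (9): add — endpoints in different components.
1—6 (10): add — endpoints in different components.
3—8 (10): skip — 3 and 8 already connected.
0—3 (12): add — endpoints in different components.
1—4 (13): add — endpoints in different components.
Non-tree edge 3—8 has weight 10, equal to the heaviest edge on its tree cycle — swapping gives another MST of the same weight. Not unique.

No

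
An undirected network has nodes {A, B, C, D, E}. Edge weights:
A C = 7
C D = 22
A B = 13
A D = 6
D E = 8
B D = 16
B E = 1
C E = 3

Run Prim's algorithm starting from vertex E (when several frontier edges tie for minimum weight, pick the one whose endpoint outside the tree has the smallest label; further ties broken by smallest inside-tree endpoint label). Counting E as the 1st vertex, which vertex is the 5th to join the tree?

Prim, starting at E.
Step 1: frontier [B E 1, C E 3, D E 8] → take B E (1); add B.
Step 2: frontier [A B 13, B D 16, C E 3, D E 8] → take C E (3); add C.
Step 3: frontier [A B 13, B D 16, A C 7, C D 22, D E 8] → take A C (7); add A.
Step 4: frontier [A D 6, B D 16, C D 22, D E 8] → take A D (6); add D.
Vertex order: E, B, C, A, D. The 5th vertex is D.

D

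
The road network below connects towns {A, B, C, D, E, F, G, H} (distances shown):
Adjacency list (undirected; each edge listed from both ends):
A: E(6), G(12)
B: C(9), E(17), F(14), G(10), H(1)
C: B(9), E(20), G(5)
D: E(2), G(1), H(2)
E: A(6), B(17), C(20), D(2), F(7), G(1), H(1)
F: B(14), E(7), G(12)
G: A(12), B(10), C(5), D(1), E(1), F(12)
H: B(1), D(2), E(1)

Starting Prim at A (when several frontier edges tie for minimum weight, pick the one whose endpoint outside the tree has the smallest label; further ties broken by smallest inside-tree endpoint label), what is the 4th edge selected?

E-H

Prim's algorithm from A:
Step 1: cheapest edge leaving the tree is A-E (6); add E.
Step 2: cheapest edge leaving the tree is E-G (1); add G.
Step 3: cheapest edge leaving the tree is D-G (1); add D.
Step 4: cheapest edge leaving the tree is E-H (1); add H.
Step 5: cheapest edge leaving the tree is B-H (1); add B.
Step 6: cheapest edge leaving the tree is C-G (5); add C.
Step 7: cheapest edge leaving the tree is E-F (7); add F.
The 4th edge added is E-H.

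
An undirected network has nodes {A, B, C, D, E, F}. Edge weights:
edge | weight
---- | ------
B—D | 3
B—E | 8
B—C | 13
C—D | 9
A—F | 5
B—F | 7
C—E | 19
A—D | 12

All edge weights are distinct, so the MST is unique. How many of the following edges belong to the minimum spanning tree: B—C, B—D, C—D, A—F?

3

Kruskal: consider edges lightest-first.
B—D (3): add — endpoints in different components.
A—F (5): add — endpoints in different components.
B—F (7): add — endpoints in different components.
B—E (8): add — endpoints in different components.
C—D (9): add — endpoints in different components.
MST edge set: {B—D, A—F, B—F, B—E, C—D}.
Of the listed edges, {B—D, C—D, A—F} are in the MST → 3.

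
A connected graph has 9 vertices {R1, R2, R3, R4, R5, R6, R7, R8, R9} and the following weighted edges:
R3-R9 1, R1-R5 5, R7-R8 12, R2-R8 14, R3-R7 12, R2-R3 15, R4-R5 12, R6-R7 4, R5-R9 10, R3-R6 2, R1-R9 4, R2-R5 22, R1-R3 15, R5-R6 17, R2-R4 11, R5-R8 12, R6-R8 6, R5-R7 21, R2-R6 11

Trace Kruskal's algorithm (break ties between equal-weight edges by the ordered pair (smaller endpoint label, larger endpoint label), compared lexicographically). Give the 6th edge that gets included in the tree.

Kruskal: consider edges lightest-first.
R3-R9 (1): add — endpoints in different components.
R3-R6 (2): add — endpoints in different components.
R1-R9 (4): add — endpoints in different components.
R6-R7 (4): add — endpoints in different components.
R1-R5 (5): add — endpoints in different components.
R6-R8 (6): add — endpoints in different components.
R5-R9 (10): skip — R5 and R9 already connected.
R2-R4 (11): add — endpoints in different components.
R2-R6 (11): add — endpoints in different components.
The 6th edge added is R6-R8.

R6-R8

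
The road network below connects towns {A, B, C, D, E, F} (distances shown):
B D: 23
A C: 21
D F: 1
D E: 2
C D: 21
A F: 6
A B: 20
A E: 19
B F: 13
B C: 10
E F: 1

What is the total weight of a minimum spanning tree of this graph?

31

Grow the tree from B using Prim:
Step 1: frontier [B C 10, B F 13, A B 20, B D 23] → take B C (10); add C.
Step 2: frontier [B F 13, A B 20, B D 23, A C 21, C D 21] → take B F (13); add F.
Step 3: frontier [A B 20, B D 23, A C 21, C D 21, D F 1, E F 1, A F 6] → take D F (1); add D.
Step 4: frontier [A B 20, A C 21, D E 2, E F 1, A F 6] → take E F (1); add E.
Step 5: frontier [A B 20, A C 21, A E 19, A F 6] → take A F (6); add A.
MST edges: B C, B F, D F, E F, A F; total weight 10+13+1+1+6 = 31.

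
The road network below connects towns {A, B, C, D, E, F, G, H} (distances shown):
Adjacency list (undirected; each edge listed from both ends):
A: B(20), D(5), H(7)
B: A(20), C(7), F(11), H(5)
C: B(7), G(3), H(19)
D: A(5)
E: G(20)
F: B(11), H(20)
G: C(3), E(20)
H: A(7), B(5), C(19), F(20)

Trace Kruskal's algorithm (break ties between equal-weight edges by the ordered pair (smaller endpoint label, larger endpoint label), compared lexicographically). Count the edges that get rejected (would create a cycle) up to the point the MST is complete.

2

Sort edges by weight, then run Kruskal:
C G (3): add — endpoints in different components.
A D (5): add — endpoints in different components.
B H (5): add — endpoints in different components.
A H (7): add — endpoints in different components.
B C (7): add — endpoints in different components.
B F (11): add — endpoints in different components.
C H (19): skip — C and H already connected.
A B (20): skip — A and B already connected.
E G (20): add — endpoints in different components.
Edges rejected before the tree was complete: 2.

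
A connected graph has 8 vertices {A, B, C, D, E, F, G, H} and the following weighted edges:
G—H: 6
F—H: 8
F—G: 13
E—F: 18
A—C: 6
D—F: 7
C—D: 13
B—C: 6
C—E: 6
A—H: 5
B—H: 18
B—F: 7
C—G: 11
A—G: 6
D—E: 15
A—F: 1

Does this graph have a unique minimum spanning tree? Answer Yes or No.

No

Sort edges by weight, then run Kruskal:
A—F (1): add — endpoints in different components.
A—H (5): add — endpoints in different components.
A—C (6): add — endpoints in different components.
A—G (6): add — endpoints in different components.
B—C (6): add — endpoints in different components.
C—E (6): add — endpoints in different components.
G—H (6): skip — G and H already connected.
B—F (7): skip — B and F already connected.
D—F (7): add — endpoints in different components.
Non-tree edge G—H has weight 6, equal to the heaviest edge on its tree cycle — swapping gives another MST of the same weight. Not unique.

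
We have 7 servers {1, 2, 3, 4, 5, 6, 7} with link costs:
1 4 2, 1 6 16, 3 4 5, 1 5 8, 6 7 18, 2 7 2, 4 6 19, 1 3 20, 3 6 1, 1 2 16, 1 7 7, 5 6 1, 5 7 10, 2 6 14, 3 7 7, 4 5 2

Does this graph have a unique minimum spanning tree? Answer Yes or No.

No

Kruskal's algorithm — process edges by increasing weight (ties by edge label):
3 6 (1): add — endpoints in different components.
5 6 (1): add — endpoints in different components.
1 4 (2): add — endpoints in different components.
2 7 (2): add — endpoints in different components.
4 5 (2): add — endpoints in different components.
3 4 (5): skip — 3 and 4 already connected.
1 7 (7): add — endpoints in different components.
Non-tree edge 3 7 has weight 7, equal to the heaviest edge on its tree cycle — swapping gives another MST of the same weight. Not unique.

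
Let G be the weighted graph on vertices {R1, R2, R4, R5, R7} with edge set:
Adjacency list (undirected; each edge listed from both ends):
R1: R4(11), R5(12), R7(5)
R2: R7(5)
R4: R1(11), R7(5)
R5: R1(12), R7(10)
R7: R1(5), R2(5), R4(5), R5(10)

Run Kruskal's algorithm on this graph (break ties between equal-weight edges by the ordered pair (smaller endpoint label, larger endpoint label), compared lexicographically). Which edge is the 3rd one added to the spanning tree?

R4-R7

Kruskal: consider edges lightest-first.
R1 R7 (5): add — endpoints in different components.
R2 R7 (5): add — endpoints in different components.
R4 R7 (5): add — endpoints in different components.
R5 R7 (10): add — endpoints in different components.
The 3rd edge added is R4 R7.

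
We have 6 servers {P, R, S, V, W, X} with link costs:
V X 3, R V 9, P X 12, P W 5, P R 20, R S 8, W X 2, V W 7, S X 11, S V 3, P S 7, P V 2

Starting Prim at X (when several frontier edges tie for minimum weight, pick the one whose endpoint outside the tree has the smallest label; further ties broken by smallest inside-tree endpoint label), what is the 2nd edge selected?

V-X

Prim's algorithm from X:
Step 1: frontier [W X 2, V X 3, S X 11, P X 12] → take W X (2); add W.
Step 2: frontier [P W 5, V W 7, V X 3, S X 11, P X 12] → take V X (3); add V.
Step 3: frontier [P V 2, S V 3, R V 9, P W 5, S X 11, P X 12] → take P V (2); add P.
Step 4: frontier [P S 7, P R 20, S V 3, R V 9, S X 11] → take S V (3); add S.
Step 5: frontier [P R 20, R S 8, R V 9] → take R S (8); add R.
The 2nd edge added is V X.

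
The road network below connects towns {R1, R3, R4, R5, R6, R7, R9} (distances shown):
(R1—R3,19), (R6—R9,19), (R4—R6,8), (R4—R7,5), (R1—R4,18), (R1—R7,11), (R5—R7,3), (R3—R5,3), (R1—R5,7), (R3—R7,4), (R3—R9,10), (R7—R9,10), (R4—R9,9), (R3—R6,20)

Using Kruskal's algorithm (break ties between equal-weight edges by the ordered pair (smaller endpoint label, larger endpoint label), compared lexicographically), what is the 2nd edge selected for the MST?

R5-R7

Kruskal: consider edges lightest-first.
R3—R5 (3): add — endpoints in different components.
R5—R7 (3): add — endpoints in different components.
R3—R7 (4): skip — R3 and R7 already connected.
R4—R7 (5): add — endpoints in different components.
R1—R5 (7): add — endpoints in different components.
R4—R6 (8): add — endpoints in different components.
R4—R9 (9): add — endpoints in different components.
The 2nd edge added is R5—R7.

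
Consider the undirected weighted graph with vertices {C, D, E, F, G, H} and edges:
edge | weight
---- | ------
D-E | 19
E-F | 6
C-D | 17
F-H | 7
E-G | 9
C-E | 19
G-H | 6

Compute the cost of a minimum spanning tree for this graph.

55

Prim's algorithm from H:
Step 1: frontier [G-H 6, F-H 7] → take G-H (6); add G.
Step 2: frontier [E-G 9, F-H 7] → take F-H (7); add F.
Step 3: frontier [E-F 6, E-G 9] → take E-F (6); add E.
Step 4: frontier [C-E 19, D-E 19] → take C-E (19); add C.
Step 5: frontier [C-D 17, D-E 19] → take C-D (17); add D.
MST edges: G-H, F-H, E-F, C-E, C-D; total weight 6+7+6+19+17 = 55.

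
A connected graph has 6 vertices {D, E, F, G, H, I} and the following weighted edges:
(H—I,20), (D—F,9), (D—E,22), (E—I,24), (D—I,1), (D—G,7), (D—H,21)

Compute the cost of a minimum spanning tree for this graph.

59

Grow the tree from G using Prim:
Step 1: cheapest edge leaving the tree is D—G (7); add D.
Step 2: cheapest edge leaving the tree is D—I (1); add I.
Step 3: cheapest edge leaving the tree is D—F (9); add F.
Step 4: cheapest edge leaving the tree is H—I (20); add H.
Step 5: cheapest edge leaving the tree is D—E (22); add E.
MST edges: D—G, D—I, D—F, H—I, D—E; total weight 7+1+9+20+22 = 59.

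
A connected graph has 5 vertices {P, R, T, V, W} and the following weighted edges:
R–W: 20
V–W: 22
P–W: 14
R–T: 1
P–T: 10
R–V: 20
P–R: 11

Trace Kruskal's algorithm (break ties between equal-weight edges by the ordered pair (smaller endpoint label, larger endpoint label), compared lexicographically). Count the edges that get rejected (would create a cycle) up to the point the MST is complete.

Sort edges by weight, then run Kruskal:
R–T (1): add — endpoints in different components.
P–T (10): add — endpoints in different components.
P–R (11): skip — P and R already connected.
P–W (14): add — endpoints in different components.
R–V (20): add — endpoints in different components.
Edges rejected before the tree was complete: 1.

1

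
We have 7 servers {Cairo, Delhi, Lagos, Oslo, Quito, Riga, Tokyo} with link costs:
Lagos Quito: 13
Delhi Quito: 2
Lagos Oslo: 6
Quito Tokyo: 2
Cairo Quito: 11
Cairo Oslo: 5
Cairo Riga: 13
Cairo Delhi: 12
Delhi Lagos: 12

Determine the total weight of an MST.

Prim, starting at Cairo.
Step 1: cheapest edge leaving the tree is Cairo Oslo (5); add Oslo.
Step 2: cheapest edge leaving the tree is Lagos Oslo (6); add Lagos.
Step 3: cheapest edge leaving the tree is Cairo Quito (11); add Quito.
Step 4: cheapest edge leaving the tree is Delhi Quito (2); add Delhi.
Step 5: cheapest edge leaving the tree is Quito Tokyo (2); add Tokyo.
Step 6: cheapest edge leaving the tree is Cairo Riga (13); add Riga.
MST edges: Cairo Oslo, Lagos Oslo, Cairo Quito, Delhi Quito, Quito Tokyo, Cairo Riga; total weight 5+6+11+2+2+13 = 39.

39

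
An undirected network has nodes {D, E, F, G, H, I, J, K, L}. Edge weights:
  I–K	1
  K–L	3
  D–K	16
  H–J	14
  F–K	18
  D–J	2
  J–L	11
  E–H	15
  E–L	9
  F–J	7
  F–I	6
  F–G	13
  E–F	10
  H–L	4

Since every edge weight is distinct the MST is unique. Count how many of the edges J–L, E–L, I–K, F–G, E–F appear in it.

Sort edges by weight, then run Kruskal:
I–K (1): add — endpoints in different components.
D–J (2): add — endpoints in different components.
K–L (3): add — endpoints in different components.
H–L (4): add — endpoints in different components.
F–I (6): add — endpoints in different components.
F–J (7): add — endpoints in different components.
E–L (9): add — endpoints in different components.
E–F (10): skip — E and F already connected.
J–L (11): skip — J and L already connected.
F–G (13): add — endpoints in different components.
MST edge set: {I–K, D–J, K–L, H–L, F–I, F–J, E–L, F–G}.
Of the listed edges, {E–L, I–K, F–G} are in the MST → 3.

3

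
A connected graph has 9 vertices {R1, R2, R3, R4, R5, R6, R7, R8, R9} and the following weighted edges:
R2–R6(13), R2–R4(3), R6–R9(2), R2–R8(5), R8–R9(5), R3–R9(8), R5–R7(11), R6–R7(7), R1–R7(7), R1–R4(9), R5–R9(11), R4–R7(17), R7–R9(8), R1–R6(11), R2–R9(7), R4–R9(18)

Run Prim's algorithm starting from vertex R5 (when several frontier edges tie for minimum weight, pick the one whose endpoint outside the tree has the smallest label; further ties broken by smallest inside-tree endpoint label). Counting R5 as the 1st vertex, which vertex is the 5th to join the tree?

Prim's algorithm from R5:
Step 1: cheapest edge leaving the tree is R5–R7 (11); add R7.
Step 2: cheapest edge leaving the tree is R1–R7 (7); add R1.
Step 3: cheapest edge leaving the tree is R6–R7 (7); add R6.
Step 4: cheapest edge leaving the tree is R6–R9 (2); add R9.
Step 5: cheapest edge leaving the tree is R8–R9 (5); add R8.
Step 6: cheapest edge leaving the tree is R2–R8 (5); add R2.
Step 7: cheapest edge leaving the tree is R2–R4 (3); add R4.
Step 8: cheapest edge leaving the tree is R3–R9 (8); add R3.
Vertex order: R5, R7, R1, R6, R9, R8, R2, R4, R3. The 5th vertex is R9.

R9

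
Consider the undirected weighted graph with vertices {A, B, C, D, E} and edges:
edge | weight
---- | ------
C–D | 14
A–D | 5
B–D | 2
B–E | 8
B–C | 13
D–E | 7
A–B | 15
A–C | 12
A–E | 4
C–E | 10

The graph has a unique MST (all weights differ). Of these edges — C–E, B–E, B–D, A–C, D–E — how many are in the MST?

2

Kruskal: consider edges lightest-first.
B–D (2): add — endpoints in different components.
A–E (4): add — endpoints in different components.
A–D (5): add — endpoints in different components.
D–E (7): skip — D and E already connected.
B–E (8): skip — B and E already connected.
C–E (10): add — endpoints in different components.
MST edge set: {B–D, A–E, A–D, C–E}.
Of the listed edges, {C–E, B–D} are in the MST → 2.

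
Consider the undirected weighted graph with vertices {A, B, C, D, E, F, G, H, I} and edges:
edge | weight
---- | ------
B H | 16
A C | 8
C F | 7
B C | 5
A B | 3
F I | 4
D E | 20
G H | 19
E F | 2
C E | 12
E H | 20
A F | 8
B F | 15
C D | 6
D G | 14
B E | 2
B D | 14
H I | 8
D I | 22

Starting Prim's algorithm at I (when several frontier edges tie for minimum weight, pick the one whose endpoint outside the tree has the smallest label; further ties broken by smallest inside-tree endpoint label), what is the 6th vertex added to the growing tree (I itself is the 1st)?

C

Prim's algorithm from I:
Step 1: cheapest edge leaving the tree is F I (4); add F.
Step 2: cheapest edge leaving the tree is E F (2); add E.
Step 3: cheapest edge leaving the tree is B E (2); add B.
Step 4: cheapest edge leaving the tree is A B (3); add A.
Step 5: cheapest edge leaving the tree is B C (5); add C.
Step 6: cheapest edge leaving the tree is C D (6); add D.
Step 7: cheapest edge leaving the tree is H I (8); add H.
Step 8: cheapest edge leaving the tree is D G (14); add G.
Vertex order: I, F, E, B, A, C, D, H, G. The 6th vertex is C.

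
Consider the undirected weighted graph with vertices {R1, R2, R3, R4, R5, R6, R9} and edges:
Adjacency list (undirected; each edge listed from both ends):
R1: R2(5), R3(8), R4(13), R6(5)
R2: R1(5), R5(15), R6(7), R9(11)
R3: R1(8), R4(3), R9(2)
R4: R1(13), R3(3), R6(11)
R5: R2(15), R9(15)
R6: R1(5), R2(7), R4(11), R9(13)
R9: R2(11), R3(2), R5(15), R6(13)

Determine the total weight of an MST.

38

Kruskal's algorithm — process edges by increasing weight (ties by edge label):
R3–R9 (2): add. Components now {R6} {R3,R9} {R4} {R5} {R2} {R1}
R3–R4 (3): add. Components now {R6} {R3,R4,R9} {R5} {R2} {R1}
R1–R2 (5): add. Components now {R6} {R3,R4,R9} {R5} {R1,R2}
R1–R6 (5): add. Components now {R1,R2,R6} {R3,R4,R9} {R5}
R2–R6 (7): skip — R6 and R2 already connected.
R1–R3 (8): add. Components now {R1,R2,R3,R4,R6,R9} {R5}
R2–R9 (11): skip — R9 and R2 already connected.
R4–R6 (11): skip — R6 and R4 already connected.
R1–R4 (13): skip — R4 and R1 already connected.
R6–R9 (13): skip — R6 and R9 already connected.
R2–R5 (15): add. Components now {R1,R2,R3,R4,R5,R6,R9}
MST edges: R3–R9, R3–R4, R1–R2, R1–R6, R1–R3, R2–R5; total weight 2+3+5+5+8+15 = 38.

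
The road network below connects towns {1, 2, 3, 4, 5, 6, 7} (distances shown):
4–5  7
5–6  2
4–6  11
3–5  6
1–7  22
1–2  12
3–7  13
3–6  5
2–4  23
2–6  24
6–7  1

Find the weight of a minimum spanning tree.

49

Kruskal: consider edges lightest-first.
6–7 (1): add. Components now {1} {2} {3} {4} {5} {6,7}
5–6 (2): add. Components now {1} {2} {3} {4} {5,6,7}
3–6 (5): add. Components now {1} {2} {3,5,6,7} {4}
3–5 (6): skip — 3 and 5 already connected.
4–5 (7): add. Components now {1} {2} {3,4,5,6,7}
4–6 (11): skip — 4 and 6 already connected.
1–2 (12): add. Components now {1,2} {3,4,5,6,7}
3–7 (13): skip — 3 and 7 already connected.
1–7 (22): add. Components now {1,2,3,4,5,6,7}
MST edges: 6–7, 5–6, 3–6, 4–5, 1–2, 1–7; total weight 1+2+5+7+12+22 = 49.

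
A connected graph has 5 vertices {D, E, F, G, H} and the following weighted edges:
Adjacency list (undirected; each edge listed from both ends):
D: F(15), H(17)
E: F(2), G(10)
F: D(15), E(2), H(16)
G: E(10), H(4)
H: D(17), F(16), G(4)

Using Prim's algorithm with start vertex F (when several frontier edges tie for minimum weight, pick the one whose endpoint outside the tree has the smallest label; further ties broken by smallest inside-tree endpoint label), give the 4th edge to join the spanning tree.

D-F

Prim's algorithm from F:
Step 1: cheapest edge leaving the tree is E–F (2); add E.
Step 2: cheapest edge leaving the tree is E–G (10); add G.
Step 3: cheapest edge leaving the tree is G–H (4); add H.
Step 4: cheapest edge leaving the tree is D–F (15); add D.
The 4th edge added is D–F.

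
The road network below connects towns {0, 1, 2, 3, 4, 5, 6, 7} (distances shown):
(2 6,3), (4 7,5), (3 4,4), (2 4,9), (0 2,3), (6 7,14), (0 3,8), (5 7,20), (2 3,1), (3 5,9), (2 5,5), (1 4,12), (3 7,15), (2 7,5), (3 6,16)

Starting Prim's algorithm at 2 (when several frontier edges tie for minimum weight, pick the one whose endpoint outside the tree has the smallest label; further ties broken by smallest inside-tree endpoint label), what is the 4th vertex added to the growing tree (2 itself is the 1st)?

6

Prim, starting at 2.
Step 1: cheapest edge leaving the tree is 2 3 (1); add 3.
Step 2: cheapest edge leaving the tree is 0 2 (3); add 0.
Step 3: cheapest edge leaving the tree is 2 6 (3); add 6.
Step 4: cheapest edge leaving the tree is 3 4 (4); add 4.
Step 5: cheapest edge leaving the tree is 2 5 (5); add 5.
Step 6: cheapest edge leaving the tree is 2 7 (5); add 7.
Step 7: cheapest edge leaving the tree is 1 4 (12); add 1.
Vertex order: 2, 3, 0, 6, 4, 5, 7, 1. The 4th vertex is 6.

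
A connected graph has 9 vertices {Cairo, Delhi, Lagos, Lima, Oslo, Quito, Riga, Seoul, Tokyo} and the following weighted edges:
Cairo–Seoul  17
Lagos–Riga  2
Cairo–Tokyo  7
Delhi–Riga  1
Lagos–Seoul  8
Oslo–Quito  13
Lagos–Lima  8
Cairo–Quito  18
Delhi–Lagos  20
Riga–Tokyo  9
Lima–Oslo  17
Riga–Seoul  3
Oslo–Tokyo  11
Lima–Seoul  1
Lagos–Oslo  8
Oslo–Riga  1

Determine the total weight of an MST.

Prim's algorithm from Seoul:
Step 1: cheapest edge leaving the tree is Lima–Seoul (1); add Lima.
Step 2: cheapest edge leaving the tree is Riga–Seoul (3); add Riga.
Step 3: cheapest edge leaving the tree is Delhi–Riga (1); add Delhi.
Step 4: cheapest edge leaving the tree is Oslo–Riga (1); add Oslo.
Step 5: cheapest edge leaving the tree is Lagos–Riga (2); add Lagos.
Step 6: cheapest edge leaving the tree is Riga–Tokyo (9); add Tokyo.
Step 7: cheapest edge leaving the tree is Cairo–Tokyo (7); add Cairo.
Step 8: cheapest edge leaving the tree is Oslo–Quito (13); add Quito.
MST edges: Lima–Seoul, Riga–Seoul, Delhi–Riga, Oslo–Riga, Lagos–Riga, Riga–Tokyo, Cairo–Tokyo, Oslo–Quito; total weight 1+3+1+1+2+9+7+13 = 37.

37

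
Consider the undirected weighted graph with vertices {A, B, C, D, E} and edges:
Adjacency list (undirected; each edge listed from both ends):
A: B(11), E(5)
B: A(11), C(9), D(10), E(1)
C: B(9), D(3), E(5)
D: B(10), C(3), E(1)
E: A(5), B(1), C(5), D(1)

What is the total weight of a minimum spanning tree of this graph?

10

Grow the tree from E using Prim:
Step 1: cheapest edge leaving the tree is B E (1); add B.
Step 2: cheapest edge leaving the tree is D E (1); add D.
Step 3: cheapest edge leaving the tree is C D (3); add C.
Step 4: cheapest edge leaving the tree is A E (5); add A.
MST edges: B E, D E, C D, A E; total weight 1+1+3+5 = 10.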